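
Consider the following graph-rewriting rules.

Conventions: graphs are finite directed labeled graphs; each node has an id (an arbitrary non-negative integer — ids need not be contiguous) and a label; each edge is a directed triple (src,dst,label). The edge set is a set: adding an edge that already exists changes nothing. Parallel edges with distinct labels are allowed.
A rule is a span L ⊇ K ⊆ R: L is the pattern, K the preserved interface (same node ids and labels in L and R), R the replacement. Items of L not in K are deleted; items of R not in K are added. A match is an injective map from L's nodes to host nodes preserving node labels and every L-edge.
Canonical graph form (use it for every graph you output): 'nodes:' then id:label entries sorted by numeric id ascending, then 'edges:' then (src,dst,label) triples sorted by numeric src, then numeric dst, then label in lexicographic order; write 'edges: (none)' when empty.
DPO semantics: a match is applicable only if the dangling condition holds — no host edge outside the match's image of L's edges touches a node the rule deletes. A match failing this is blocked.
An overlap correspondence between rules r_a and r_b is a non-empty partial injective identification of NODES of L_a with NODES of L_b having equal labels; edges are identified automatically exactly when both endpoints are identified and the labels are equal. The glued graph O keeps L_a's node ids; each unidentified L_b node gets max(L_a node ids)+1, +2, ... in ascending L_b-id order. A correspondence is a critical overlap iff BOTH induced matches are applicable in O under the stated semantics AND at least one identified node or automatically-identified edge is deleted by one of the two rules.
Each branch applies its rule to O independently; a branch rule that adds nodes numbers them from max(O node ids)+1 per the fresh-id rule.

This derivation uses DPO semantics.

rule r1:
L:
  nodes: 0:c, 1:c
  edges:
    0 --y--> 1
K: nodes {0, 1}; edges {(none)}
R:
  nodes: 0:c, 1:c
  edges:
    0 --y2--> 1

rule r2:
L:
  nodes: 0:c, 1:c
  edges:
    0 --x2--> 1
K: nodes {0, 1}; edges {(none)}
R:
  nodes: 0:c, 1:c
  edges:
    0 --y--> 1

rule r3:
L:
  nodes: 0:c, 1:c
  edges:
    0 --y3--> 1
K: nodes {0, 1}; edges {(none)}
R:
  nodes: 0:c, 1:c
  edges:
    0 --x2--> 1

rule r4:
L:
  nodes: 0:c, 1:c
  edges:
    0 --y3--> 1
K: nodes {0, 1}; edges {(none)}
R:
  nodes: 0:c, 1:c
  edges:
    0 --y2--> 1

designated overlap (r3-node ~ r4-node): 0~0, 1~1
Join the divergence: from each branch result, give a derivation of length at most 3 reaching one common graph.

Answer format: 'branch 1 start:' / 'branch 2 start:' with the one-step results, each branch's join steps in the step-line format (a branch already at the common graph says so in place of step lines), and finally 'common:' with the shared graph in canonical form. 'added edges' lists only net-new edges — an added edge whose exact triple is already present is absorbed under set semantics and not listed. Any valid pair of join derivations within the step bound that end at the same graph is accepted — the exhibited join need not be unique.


branch 1 start:
nodes: 0:c, 1:c
edges: (0,1,x2)
branch 2 start:
nodes: 0:c, 1:c
edges: (0,1,y2)
branch 1 step 1: rule r2; match: 0->0, 1->1; deleted nodes (none); deleted edges (0,1,x2); added nodes (none); added edges (0,1,y); result: nodes: 0:c, 1:c edges: (0,1,y)
branch 1 step 2: rule r1; match: 0->0, 1->1; deleted nodes (none); deleted edges (0,1,y); added nodes (none); added edges (0,1,y2); result: nodes: 0:c, 1:c edges: (0,1,y2)
branch 2: already at the common graph (0 steps)
common:
nodes: 0:c, 1:c
edges: (0,1,y2)


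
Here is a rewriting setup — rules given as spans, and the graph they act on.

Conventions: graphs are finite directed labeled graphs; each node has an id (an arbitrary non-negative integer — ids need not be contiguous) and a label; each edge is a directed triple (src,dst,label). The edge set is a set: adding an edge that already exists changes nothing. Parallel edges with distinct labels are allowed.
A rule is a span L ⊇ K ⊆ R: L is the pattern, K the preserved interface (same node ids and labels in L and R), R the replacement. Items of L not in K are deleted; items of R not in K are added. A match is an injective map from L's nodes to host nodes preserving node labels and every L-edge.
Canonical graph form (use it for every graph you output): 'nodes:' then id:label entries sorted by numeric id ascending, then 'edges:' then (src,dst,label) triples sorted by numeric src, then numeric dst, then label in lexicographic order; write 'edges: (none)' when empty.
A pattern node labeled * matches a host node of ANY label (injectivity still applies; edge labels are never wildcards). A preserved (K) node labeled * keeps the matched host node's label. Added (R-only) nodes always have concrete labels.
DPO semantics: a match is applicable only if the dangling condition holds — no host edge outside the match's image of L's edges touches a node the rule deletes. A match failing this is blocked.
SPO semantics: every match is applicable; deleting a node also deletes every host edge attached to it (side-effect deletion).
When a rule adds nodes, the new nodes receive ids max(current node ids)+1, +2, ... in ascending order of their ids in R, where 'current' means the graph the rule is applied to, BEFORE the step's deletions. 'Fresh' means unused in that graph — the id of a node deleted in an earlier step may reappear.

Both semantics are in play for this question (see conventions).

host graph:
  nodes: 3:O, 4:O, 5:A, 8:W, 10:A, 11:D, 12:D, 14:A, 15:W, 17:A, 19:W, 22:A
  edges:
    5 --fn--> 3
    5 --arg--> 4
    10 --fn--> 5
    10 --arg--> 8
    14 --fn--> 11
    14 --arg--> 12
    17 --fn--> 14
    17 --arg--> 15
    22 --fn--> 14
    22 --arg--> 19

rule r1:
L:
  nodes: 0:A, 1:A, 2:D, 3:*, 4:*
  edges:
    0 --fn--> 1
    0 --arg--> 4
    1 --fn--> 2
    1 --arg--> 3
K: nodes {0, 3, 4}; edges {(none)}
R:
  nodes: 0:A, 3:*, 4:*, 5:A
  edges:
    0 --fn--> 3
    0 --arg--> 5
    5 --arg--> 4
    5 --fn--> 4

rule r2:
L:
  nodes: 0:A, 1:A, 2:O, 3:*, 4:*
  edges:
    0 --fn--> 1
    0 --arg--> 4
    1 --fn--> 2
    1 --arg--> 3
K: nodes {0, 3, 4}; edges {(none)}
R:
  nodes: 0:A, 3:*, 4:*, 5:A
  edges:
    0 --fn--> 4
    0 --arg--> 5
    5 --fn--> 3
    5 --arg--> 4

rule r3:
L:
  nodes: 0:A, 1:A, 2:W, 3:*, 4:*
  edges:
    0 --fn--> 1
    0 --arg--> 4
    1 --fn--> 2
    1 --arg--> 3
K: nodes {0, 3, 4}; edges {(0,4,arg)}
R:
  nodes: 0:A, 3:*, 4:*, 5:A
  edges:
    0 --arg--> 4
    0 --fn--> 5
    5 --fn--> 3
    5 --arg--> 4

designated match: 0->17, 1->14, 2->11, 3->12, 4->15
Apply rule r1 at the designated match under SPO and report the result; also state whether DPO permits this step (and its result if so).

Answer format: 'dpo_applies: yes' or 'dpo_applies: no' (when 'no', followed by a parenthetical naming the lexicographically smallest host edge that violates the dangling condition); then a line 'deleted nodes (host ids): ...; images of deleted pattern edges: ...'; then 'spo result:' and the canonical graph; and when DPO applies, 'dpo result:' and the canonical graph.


dpo_applies: no
(the rule deletes node 14, which keeps host edge (22,14,fn) outside the match image — the dangling condition fails, DPO blocks; SPO proceeds and side-deletes such edges)
deleted nodes (host ids): 11, 14; images of deleted pattern edges: (14,11,fn); (14,12,arg); (17,14,fn); (17,15,arg)
spo result:
nodes: 3:O, 4:O, 5:A, 8:W, 10:A, 12:D, 15:W, 17:A, 19:W, 22:A, 23:A
edges: (5,3,fn); (5,4,arg); (10,5,fn); (10,8,arg); (17,12,fn); (17,23,arg); (22,19,arg); (23,15,arg); (23,15,fn)


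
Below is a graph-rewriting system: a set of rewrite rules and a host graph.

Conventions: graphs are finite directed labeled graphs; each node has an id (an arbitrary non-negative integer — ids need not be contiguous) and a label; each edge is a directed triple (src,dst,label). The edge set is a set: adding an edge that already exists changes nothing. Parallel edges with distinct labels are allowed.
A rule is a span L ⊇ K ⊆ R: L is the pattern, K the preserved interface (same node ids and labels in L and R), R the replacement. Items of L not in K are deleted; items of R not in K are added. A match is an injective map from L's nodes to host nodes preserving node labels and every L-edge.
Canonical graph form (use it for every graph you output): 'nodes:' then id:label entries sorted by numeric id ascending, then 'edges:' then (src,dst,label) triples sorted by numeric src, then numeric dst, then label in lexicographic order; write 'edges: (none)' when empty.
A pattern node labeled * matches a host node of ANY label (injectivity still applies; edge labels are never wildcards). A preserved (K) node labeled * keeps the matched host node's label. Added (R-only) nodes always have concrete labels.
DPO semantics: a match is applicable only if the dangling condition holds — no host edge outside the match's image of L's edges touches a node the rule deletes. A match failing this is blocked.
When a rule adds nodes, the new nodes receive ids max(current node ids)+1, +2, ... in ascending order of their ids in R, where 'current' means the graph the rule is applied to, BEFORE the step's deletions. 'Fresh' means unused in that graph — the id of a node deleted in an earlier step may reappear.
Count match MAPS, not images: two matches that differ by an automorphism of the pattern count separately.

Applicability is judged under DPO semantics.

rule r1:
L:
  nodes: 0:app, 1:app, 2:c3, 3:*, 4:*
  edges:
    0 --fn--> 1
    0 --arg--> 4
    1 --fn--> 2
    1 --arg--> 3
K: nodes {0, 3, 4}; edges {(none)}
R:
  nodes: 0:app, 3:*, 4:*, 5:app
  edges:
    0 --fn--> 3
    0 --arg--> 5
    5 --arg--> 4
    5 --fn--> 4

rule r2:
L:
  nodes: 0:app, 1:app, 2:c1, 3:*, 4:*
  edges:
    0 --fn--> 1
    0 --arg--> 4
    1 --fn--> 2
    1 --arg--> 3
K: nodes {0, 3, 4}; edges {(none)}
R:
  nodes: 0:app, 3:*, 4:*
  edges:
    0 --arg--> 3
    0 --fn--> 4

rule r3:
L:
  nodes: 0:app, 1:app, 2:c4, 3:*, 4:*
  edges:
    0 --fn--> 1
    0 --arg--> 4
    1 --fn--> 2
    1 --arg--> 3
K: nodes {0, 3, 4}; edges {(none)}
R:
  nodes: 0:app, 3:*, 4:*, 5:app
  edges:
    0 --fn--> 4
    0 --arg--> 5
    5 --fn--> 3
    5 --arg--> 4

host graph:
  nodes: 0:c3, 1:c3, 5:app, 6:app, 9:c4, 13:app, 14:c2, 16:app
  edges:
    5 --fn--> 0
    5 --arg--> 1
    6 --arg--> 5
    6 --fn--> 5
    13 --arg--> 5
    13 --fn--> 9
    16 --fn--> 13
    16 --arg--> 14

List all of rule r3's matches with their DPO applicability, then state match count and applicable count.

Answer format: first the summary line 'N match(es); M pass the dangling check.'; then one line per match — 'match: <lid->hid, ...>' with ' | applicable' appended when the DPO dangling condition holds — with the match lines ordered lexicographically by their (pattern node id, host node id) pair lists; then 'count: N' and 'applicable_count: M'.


1 match(es); 1 pass the dangling check.
match: 0->16, 1->13, 2->9, 3->5, 4->14 | applicable
count: 1
applicable_count: 1


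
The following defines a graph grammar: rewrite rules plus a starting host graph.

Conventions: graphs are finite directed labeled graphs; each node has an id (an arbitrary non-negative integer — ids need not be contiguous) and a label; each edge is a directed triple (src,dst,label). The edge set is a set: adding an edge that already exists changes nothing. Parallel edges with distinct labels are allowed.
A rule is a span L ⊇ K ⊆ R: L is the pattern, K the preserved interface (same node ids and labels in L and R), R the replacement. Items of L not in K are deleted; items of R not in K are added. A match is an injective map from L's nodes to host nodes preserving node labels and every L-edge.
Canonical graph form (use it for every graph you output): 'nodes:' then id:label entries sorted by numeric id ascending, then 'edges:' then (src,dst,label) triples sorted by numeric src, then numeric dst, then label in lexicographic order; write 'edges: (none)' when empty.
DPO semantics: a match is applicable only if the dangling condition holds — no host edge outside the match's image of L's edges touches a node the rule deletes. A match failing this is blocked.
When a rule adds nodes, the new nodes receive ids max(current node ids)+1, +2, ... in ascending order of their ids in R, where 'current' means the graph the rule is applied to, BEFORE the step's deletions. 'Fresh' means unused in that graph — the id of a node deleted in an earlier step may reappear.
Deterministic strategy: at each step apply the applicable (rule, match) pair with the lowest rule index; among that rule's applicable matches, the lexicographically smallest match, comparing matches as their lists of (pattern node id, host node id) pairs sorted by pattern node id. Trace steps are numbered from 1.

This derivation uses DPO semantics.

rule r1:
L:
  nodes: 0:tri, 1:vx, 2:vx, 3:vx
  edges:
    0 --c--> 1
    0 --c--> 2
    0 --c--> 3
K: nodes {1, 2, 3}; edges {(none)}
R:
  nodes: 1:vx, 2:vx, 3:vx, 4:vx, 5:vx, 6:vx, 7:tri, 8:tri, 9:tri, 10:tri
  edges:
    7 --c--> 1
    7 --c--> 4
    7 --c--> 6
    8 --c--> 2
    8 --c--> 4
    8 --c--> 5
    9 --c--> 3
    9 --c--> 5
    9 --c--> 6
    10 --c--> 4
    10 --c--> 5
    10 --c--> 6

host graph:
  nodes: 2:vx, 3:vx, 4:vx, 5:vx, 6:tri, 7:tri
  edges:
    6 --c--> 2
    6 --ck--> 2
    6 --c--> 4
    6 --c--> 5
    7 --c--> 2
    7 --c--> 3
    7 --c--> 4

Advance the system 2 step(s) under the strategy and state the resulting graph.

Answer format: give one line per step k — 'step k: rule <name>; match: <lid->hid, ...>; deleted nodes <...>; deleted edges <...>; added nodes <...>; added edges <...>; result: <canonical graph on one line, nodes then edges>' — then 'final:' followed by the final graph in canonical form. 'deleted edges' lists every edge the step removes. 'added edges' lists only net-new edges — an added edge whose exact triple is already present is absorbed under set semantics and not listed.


step 1: rule r1; match: 0->7, 1->2, 2->3, 3->4; deleted nodes 7; deleted edges (7,2,c); (7,3,c); (7,4,c); added nodes 8, 9, 10, 11, 12, 13, 14; added edges (11,2,c); (11,8,c); (11,10,c); (12,3,c); (12,8,c); (12,9,c); (13,4,c); (13,9,c); (13,10,c); (14,8,c); (14,9,c); (14,10,c); result: nodes: 2:vx, 3:vx, 4:vx, 5:vx, 6:tri, 8:vx, 9:vx, 10:vx, 11:tri, 12:tri, 13:tri, 14:tri edges: (6,2,c); (6,2,ck); (6,4,c); (6,5,c); (11,2,c); (11,8,c); (11,10,c); (12,3,c); (12,8,c); (12,9,c); (13,4,c); (13,9,c); (13,10,c); (14,8,c); (14,9,c); (14,10,c)
step 2: rule r1; match: 0->11, 1->2, 2->8, 3->10; deleted nodes 11; deleted edges (11,2,c); (11,8,c); (11,10,c); added nodes 15, 16, 17, 18, 19, 20, 21; added edges (18,2,c); (18,15,c); (18,17,c); (19,8,c); (19,15,c); (19,16,c); (20,10,c); (20,16,c); (20,17,c); (21,15,c); (21,16,c); (21,17,c); result: nodes: 2:vx, 3:vx, 4:vx, 5:vx, 6:tri, 8:vx, 9:vx, 10:vx, 12:tri, 13:tri, 14:tri, 15:vx, 16:vx, 17:vx, 18:tri, 19:tri, 20:tri, 21:tri edges: (6,2,c); (6,2,ck); (6,4,c); (6,5,c); (12,3,c); (12,8,c); (12,9,c); (13,4,c); (13,9,c); (13,10,c); (14,8,c); (14,9,c); (14,10,c); (18,2,c); (18,15,c); (18,17,c); (19,8,c); (19,15,c); (19,16,c); (20,10,c); (20,16,c); (20,17,c); (21,15,c); (21,16,c); (21,17,c)
final:
nodes: 2:vx, 3:vx, 4:vx, 5:vx, 6:tri, 8:vx, 9:vx, 10:vx, 12:tri, 13:tri, 14:tri, 15:vx, 16:vx, 17:vx, 18:tri, 19:tri, 20:tri, 21:tri
edges: (6,2,c); (6,2,ck); (6,4,c); (6,5,c); (12,3,c); (12,8,c); (12,9,c); (13,4,c); (13,9,c); (13,10,c); (14,8,c); (14,9,c); (14,10,c); (18,2,c); (18,15,c); (18,17,c); (19,8,c); (19,15,c); (19,16,c); (20,10,c); (20,16,c); (20,17,c); (21,15,c); (21,16,c); (21,17,c)


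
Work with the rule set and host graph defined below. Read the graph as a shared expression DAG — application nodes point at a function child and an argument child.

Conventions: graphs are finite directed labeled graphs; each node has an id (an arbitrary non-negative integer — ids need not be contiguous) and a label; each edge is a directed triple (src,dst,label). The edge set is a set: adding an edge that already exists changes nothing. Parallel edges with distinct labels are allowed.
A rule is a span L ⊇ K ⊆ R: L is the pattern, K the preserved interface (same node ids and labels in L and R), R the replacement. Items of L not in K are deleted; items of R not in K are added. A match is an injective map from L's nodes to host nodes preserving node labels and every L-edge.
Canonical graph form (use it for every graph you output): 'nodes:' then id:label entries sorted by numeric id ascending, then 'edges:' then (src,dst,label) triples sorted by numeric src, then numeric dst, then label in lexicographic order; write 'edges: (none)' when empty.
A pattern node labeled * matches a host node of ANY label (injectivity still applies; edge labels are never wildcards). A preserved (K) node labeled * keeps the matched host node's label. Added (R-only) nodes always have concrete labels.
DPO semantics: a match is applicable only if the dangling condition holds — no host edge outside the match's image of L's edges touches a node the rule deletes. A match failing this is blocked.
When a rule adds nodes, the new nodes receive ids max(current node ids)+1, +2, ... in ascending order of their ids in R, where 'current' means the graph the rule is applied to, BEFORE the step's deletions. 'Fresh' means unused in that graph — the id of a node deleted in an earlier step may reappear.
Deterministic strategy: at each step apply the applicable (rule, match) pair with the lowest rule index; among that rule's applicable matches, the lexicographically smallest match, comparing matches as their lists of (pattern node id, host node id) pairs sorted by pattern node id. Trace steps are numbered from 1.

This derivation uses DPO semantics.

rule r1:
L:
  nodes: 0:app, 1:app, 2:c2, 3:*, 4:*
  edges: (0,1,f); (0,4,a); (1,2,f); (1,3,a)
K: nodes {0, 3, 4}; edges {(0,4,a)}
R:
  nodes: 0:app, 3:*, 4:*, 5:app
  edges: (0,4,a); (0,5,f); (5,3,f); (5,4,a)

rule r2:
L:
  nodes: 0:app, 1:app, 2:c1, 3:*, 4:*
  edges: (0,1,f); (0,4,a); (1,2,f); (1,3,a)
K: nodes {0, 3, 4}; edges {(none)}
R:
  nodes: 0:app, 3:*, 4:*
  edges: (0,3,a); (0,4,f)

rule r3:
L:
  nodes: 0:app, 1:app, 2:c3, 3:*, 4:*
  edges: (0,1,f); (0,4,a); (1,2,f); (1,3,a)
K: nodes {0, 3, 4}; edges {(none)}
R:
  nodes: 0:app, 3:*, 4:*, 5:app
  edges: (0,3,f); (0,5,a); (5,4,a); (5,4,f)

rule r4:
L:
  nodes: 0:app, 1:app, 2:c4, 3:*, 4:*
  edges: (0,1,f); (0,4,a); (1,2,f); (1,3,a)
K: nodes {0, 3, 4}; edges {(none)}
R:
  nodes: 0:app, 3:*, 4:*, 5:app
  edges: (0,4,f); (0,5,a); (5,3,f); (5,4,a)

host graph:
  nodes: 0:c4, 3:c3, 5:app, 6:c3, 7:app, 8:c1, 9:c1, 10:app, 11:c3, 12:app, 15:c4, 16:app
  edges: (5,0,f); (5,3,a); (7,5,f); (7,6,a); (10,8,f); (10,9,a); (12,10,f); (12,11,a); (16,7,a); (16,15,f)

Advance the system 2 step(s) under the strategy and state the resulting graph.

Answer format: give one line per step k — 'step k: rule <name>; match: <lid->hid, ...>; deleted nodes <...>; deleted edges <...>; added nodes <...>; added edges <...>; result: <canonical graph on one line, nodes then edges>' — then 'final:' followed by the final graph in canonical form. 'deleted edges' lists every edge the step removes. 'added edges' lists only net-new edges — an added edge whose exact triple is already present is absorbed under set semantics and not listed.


step 1: rule r2; match: 0->12, 1->10, 2->8, 3->9, 4->11; deleted nodes 8, 10; deleted edges (10,8,f); (10,9,a); (12,10,f); (12,11,a); added nodes (none); added edges (12,9,a); (12,11,f); result: nodes: 0:c4, 3:c3, 5:app, 6:c3, 7:app, 9:c1, 11:c3, 12:app, 15:c4, 16:app edges: (5,0,f); (5,3,a); (7,5,f); (7,6,a); (12,9,a); (12,11,f); (16,7,a); (16,15,f)
step 2: rule r4; match: 0->7, 1->5, 2->0, 3->3, 4->6; deleted nodes 0, 5; deleted edges (5,0,f); (5,3,a); (7,5,f); (7,6,a); added nodes 17; added edges (7,6,f); (7,17,a); (17,3,f); (17,6,a); result: nodes: 3:c3, 6:c3, 7:app, 9:c1, 11:c3, 12:app, 15:c4, 16:app, 17:app edges: (7,6,f); (7,17,a); (12,9,a); (12,11,f); (16,7,a); (16,15,f); (17,3,f); (17,6,a)
final:
nodes: 3:c3, 6:c3, 7:app, 9:c1, 11:c3, 12:app, 15:c4, 16:app, 17:app
edges: (7,6,f); (7,17,a); (12,9,a); (12,11,f); (16,7,a); (16,15,f); (17,3,f); (17,6,a)


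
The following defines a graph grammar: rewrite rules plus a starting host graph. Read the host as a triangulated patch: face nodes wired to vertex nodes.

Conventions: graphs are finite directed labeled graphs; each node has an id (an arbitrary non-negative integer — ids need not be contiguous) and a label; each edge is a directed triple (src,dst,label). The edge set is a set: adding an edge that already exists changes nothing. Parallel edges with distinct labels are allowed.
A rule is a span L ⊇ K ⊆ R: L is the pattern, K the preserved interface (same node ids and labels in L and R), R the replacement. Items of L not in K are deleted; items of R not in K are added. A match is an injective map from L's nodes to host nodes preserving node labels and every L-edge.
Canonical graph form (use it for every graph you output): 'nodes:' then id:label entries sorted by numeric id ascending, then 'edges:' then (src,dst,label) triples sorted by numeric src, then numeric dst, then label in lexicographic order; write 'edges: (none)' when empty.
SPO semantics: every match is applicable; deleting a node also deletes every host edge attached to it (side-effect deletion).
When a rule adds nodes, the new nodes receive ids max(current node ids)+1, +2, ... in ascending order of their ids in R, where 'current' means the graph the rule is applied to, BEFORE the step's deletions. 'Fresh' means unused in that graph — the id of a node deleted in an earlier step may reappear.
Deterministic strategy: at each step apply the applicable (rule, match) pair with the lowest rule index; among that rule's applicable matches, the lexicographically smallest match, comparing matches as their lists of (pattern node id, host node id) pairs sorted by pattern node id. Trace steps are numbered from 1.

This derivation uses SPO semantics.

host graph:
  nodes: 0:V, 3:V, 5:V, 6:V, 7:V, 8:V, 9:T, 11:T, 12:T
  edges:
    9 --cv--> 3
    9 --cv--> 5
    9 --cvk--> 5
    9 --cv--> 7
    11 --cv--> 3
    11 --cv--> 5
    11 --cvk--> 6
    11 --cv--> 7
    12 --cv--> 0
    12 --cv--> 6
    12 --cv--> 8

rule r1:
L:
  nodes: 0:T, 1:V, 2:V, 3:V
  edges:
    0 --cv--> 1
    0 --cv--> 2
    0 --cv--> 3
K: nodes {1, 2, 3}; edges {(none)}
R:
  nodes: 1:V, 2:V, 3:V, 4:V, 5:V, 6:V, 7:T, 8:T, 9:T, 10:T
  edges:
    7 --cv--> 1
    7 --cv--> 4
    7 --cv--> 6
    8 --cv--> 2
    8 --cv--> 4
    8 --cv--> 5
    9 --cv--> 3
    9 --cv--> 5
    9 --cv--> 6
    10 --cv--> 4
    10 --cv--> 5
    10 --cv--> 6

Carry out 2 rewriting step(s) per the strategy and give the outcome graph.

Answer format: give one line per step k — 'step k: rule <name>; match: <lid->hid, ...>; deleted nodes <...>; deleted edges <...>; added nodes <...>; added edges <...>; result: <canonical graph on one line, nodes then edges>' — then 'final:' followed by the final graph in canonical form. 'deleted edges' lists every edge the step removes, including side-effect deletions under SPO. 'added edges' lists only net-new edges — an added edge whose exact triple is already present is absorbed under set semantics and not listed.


step 1: rule r1; match: 0->9, 1->3, 2->5, 3->7; deleted nodes 9; deleted edges (9,3,cv); (9,5,cv); (9,5,cvk); (9,7,cv); added nodes 13, 14, 15, 16, 17, 18, 19; added edges (16,3,cv); (16,13,cv); (16,15,cv); (17,5,cv); (17,13,cv); (17,14,cv); (18,7,cv); (18,14,cv); (18,15,cv); (19,13,cv); (19,14,cv); (19,15,cv); result: nodes: 0:V, 3:V, 5:V, 6:V, 7:V, 8:V, 11:T, 12:T, 13:V, 14:V, 15:V, 16:T, 17:T, 18:T, 19:T edges: (11,3,cv); (11,5,cv); (11,6,cvk); (11,7,cv); (12,0,cv); (12,6,cv); (12,8,cv); (16,3,cv); (16,13,cv); (16,15,cv); (17,5,cv); (17,13,cv); (17,14,cv); (18,7,cv); (18,14,cv); (18,15,cv); (19,13,cv); (19,14,cv); (19,15,cv)
step 2: rule r1; match: 0->11, 1->3, 2->5, 3->7; deleted nodes 11; deleted edges (11,3,cv); (11,5,cv); (11,6,cvk); (11,7,cv); added nodes 20, 21, 22, 23, 24, 25, 26; added edges (23,3,cv); (23,20,cv); (23,22,cv); (24,5,cv); (24,20,cv); (24,21,cv); (25,7,cv); (25,21,cv); (25,22,cv); (26,20,cv); (26,21,cv); (26,22,cv); result: nodes: 0:V, 3:V, 5:V, 6:V, 7:V, 8:V, 12:T, 13:V, 14:V, 15:V, 16:T, 17:T, 18:T, 19:T, 20:V, 21:V, 22:V, 23:T, 24:T, 25:T, 26:T edges: (12,0,cv); (12,6,cv); (12,8,cv); (16,3,cv); (16,13,cv); (16,15,cv); (17,5,cv); (17,13,cv); (17,14,cv); (18,7,cv); (18,14,cv); (18,15,cv); (19,13,cv); (19,14,cv); (19,15,cv); (23,3,cv); (23,20,cv); (23,22,cv); (24,5,cv); (24,20,cv); (24,21,cv); (25,7,cv); (25,21,cv); (25,22,cv); (26,20,cv); (26,21,cv); (26,22,cv)
final:
nodes: 0:V, 3:V, 5:V, 6:V, 7:V, 8:V, 12:T, 13:V, 14:V, 15:V, 16:T, 17:T, 18:T, 19:T, 20:V, 21:V, 22:V, 23:T, 24:T, 25:T, 26:T
edges: (12,0,cv); (12,6,cv); (12,8,cv); (16,3,cv); (16,13,cv); (16,15,cv); (17,5,cv); (17,13,cv); (17,14,cv); (18,7,cv); (18,14,cv); (18,15,cv); (19,13,cv); (19,14,cv); (19,15,cv); (23,3,cv); (23,20,cv); (23,22,cv); (24,5,cv); (24,20,cv); (24,21,cv); (25,7,cv); (25,21,cv); (25,22,cv); (26,20,cv); (26,21,cv); (26,22,cv)


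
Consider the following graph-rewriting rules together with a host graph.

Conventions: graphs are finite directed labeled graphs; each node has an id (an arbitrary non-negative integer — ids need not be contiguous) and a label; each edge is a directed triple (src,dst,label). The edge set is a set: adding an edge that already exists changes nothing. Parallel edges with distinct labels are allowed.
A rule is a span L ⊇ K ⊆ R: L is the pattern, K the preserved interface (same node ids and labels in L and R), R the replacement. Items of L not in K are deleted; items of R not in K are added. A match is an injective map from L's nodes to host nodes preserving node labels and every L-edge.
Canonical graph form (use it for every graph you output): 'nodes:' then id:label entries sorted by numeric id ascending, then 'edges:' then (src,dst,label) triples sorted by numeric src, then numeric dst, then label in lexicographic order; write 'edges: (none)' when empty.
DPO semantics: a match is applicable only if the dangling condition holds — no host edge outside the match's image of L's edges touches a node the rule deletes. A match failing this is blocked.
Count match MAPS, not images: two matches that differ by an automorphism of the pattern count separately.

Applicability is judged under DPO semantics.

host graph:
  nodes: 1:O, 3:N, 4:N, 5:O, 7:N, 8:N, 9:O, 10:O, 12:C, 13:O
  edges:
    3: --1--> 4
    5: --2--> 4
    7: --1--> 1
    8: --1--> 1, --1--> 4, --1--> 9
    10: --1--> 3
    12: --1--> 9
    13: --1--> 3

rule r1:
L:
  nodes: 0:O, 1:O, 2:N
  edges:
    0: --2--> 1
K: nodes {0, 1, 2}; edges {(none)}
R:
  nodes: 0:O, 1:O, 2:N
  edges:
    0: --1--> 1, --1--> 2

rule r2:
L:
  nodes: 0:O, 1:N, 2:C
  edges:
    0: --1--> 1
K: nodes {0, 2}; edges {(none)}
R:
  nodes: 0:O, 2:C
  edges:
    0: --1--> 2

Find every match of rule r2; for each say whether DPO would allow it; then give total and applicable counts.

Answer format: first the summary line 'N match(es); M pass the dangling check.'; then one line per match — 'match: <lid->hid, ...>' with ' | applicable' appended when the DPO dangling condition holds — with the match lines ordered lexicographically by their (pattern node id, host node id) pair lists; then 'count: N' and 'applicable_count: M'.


2 match(es); 0 pass the dangling check.
match: 0->10, 1->3, 2->12
match: 0->13, 1->3, 2->12
count: 2
applicable_count: 0


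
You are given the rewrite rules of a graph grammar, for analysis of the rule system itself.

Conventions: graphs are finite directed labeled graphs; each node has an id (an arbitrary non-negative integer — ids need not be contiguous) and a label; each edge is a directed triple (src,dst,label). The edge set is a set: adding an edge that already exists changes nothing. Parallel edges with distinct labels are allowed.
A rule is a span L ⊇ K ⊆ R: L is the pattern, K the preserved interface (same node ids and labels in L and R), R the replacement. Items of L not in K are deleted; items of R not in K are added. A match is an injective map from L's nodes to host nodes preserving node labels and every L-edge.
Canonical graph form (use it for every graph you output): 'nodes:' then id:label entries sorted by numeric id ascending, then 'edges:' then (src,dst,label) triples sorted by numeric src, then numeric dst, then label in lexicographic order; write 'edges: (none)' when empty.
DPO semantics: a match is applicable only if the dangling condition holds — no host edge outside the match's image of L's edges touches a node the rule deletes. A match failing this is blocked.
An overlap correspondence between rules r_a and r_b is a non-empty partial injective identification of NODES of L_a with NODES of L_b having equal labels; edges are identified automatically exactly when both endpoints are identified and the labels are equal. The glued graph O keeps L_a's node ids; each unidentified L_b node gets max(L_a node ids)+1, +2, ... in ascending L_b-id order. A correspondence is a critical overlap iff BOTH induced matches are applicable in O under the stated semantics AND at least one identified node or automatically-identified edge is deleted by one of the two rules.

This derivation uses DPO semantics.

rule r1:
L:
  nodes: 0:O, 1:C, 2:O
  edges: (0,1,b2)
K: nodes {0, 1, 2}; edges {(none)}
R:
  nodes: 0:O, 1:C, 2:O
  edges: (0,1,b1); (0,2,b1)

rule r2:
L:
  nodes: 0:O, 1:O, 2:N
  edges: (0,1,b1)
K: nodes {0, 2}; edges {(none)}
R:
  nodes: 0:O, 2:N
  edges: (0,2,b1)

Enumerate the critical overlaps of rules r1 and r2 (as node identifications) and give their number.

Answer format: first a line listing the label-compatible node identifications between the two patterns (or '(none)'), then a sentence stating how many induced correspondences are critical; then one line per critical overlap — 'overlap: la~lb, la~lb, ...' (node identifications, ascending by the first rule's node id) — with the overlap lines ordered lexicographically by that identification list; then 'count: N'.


label-compatible node identifications between L(r1) and L(r2): 0~0, 0~1, 2~0, 2~1
2 of the induced correspondences are critical overlaps of r1 and r2.
overlap: 0~0, 2~1
overlap: 2~1
count: 2


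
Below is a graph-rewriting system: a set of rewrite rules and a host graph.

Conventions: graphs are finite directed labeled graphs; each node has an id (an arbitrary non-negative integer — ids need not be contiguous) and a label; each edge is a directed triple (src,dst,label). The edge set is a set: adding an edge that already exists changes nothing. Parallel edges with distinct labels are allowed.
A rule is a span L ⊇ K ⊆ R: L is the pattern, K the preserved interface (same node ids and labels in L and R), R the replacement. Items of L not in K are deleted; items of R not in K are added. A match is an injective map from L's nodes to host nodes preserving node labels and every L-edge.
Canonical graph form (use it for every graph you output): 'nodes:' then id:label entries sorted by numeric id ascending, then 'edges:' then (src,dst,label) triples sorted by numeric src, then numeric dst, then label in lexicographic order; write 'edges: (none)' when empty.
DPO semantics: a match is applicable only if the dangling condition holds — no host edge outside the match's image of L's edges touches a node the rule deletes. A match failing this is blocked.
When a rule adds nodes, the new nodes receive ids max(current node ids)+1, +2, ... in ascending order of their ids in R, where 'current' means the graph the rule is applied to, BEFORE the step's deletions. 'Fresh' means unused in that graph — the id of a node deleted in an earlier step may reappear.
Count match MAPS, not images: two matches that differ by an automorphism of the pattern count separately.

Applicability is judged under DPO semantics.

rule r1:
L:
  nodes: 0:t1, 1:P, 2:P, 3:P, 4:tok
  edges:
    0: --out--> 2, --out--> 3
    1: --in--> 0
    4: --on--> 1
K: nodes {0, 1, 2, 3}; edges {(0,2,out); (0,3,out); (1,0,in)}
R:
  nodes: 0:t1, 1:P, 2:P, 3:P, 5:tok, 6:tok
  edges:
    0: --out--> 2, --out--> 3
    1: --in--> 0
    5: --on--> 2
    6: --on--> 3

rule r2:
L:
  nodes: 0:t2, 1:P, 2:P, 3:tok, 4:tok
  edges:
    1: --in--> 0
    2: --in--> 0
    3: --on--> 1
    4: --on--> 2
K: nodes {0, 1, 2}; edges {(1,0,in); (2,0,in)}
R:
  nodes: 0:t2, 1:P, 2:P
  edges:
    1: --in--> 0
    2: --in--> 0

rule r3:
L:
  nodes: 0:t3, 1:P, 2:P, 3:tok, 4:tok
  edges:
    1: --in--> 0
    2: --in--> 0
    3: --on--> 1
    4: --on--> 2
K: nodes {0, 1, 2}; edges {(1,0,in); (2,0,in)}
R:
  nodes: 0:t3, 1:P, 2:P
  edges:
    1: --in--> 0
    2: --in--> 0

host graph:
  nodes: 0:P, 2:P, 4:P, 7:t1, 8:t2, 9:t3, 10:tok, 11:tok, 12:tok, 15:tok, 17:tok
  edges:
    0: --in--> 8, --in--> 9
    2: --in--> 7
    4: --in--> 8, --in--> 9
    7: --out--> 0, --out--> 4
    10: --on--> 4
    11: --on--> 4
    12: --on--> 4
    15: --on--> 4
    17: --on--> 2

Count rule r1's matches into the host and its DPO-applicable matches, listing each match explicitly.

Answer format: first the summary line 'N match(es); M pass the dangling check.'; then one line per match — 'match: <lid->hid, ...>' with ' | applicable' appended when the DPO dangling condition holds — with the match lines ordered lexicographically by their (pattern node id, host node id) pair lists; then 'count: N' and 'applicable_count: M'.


2 match(es); 2 pass the dangling check.
match: 0->7, 1->2, 2->0, 3->4, 4->17 | applicable
match: 0->7, 1->2, 2->4, 3->0, 4->17 | applicable
count: 2
applicable_count: 2


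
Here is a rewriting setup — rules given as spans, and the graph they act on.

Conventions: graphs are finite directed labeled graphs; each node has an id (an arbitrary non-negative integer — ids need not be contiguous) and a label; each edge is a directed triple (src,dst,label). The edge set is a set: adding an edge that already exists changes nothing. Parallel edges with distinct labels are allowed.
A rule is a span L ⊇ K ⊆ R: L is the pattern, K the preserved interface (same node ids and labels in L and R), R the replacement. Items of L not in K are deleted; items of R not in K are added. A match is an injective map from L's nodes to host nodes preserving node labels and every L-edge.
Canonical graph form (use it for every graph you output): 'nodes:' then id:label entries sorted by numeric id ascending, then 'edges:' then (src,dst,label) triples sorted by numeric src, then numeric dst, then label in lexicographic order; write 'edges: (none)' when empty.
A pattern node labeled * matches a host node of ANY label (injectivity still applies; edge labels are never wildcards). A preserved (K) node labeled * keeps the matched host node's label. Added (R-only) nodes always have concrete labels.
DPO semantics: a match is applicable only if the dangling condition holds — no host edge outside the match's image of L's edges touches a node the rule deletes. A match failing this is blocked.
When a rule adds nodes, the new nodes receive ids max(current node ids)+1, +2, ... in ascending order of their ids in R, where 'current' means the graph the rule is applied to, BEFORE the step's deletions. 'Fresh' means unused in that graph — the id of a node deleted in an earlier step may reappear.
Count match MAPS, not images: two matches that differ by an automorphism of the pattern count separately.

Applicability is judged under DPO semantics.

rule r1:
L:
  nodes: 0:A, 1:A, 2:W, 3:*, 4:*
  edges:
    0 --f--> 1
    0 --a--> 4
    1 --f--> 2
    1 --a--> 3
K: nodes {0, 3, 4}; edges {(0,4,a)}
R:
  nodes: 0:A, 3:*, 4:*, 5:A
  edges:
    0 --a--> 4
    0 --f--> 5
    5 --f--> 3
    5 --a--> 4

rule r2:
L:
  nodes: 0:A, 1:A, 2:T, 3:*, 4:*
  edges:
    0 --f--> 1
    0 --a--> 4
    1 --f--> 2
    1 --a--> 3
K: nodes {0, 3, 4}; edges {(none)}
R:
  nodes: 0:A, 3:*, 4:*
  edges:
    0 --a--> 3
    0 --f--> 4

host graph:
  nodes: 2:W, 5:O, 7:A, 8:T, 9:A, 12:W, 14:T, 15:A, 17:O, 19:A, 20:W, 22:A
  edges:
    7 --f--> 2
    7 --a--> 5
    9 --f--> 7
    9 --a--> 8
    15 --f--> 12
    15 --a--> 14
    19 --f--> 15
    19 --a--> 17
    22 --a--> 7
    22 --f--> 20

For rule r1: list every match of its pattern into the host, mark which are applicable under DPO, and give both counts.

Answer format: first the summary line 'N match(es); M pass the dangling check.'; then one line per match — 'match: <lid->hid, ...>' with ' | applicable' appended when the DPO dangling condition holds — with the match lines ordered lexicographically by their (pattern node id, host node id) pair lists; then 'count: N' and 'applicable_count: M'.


2 match(es); 1 pass the dangling check.
match: 0->9, 1->7, 2->2, 3->5, 4->8
match: 0->19, 1->15, 2->12, 3->14, 4->17 | applicable
count: 2
applicable_count: 1


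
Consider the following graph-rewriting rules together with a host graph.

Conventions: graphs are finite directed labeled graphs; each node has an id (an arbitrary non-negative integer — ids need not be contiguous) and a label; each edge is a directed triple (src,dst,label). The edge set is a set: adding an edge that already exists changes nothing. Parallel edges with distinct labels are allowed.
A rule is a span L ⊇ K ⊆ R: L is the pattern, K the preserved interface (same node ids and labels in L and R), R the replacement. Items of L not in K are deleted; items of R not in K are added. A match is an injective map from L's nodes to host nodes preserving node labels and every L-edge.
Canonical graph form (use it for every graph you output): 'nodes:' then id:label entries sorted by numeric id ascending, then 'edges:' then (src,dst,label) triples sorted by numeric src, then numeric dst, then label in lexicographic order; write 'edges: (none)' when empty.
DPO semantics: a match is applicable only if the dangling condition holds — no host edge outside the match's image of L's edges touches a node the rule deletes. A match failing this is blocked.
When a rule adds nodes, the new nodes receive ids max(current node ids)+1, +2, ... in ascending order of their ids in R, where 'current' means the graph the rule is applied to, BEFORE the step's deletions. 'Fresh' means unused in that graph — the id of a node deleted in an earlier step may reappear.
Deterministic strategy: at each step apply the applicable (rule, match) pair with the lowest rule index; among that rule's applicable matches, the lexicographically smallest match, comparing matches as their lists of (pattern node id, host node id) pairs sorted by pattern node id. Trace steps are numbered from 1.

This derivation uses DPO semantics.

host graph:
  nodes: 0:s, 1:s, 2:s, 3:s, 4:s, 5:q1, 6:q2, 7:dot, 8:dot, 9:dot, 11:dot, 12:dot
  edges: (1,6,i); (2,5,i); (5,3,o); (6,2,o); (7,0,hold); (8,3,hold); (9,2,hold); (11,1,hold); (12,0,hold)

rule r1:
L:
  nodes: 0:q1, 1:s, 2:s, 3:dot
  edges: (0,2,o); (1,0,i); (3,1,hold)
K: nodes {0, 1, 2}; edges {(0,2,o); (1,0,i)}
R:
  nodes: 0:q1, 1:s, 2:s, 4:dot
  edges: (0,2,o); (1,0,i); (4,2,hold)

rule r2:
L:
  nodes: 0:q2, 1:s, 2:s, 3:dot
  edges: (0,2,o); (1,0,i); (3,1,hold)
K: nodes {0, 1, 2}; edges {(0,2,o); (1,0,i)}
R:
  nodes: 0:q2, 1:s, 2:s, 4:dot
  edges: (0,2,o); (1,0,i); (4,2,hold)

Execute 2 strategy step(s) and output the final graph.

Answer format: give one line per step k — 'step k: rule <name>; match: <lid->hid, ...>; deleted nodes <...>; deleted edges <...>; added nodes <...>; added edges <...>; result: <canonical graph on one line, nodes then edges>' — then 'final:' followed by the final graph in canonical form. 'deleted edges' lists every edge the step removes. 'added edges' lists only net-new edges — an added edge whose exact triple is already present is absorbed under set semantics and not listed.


step 1: rule r1; match: 0->5, 1->2, 2->3, 3->9; deleted nodes 9; deleted edges (9,2,hold); added nodes 13; added edges (13,3,hold); result: nodes: 0:s, 1:s, 2:s, 3:s, 4:s, 5:q1, 6:q2, 7:dot, 8:dot, 11:dot, 12:dot, 13:dot edges: (1,6,i); (2,5,i); (5,3,o); (6,2,o); (7,0,hold); (8,3,hold); (11,1,hold); (12,0,hold); (13,3,hold)
step 2: rule r2; match: 0->6, 1->1, 2->2, 3->11; deleted nodes 11; deleted edges (11,1,hold); added nodes 14; added edges (14,2,hold); result: nodes: 0:s, 1:s, 2:s, 3:s, 4:s, 5:q1, 6:q2, 7:dot, 8:dot, 12:dot, 13:dot, 14:dot edges: (1,6,i); (2,5,i); (5,3,o); (6,2,o); (7,0,hold); (8,3,hold); (12,0,hold); (13,3,hold); (14,2,hold)
final:
nodes: 0:s, 1:s, 2:s, 3:s, 4:s, 5:q1, 6:q2, 7:dot, 8:dot, 12:dot, 13:dot, 14:dot
edges: (1,6,i); (2,5,i); (5,3,o); (6,2,o); (7,0,hold); (8,3,hold); (12,0,hold); (13,3,hold); (14,2,hold)
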